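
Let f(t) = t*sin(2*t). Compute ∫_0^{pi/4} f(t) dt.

Integrate by parts once (u = t, dv = sin(2*t) dt).
An antiderivative is F(t) = -t*cos(2*t)/2 + sin(2*t)/4.
Then F(pi/4) - F(0) = (1/4) - (0) = 1/4.

1/4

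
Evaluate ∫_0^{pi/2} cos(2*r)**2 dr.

pi/4

Use the identity cos^2(2*r) = (1 + cos(4*r))/2.
An antiderivative is F(r) = r/2 + sin(4*r)/8.
Then F(pi/2) - F(0) = (pi/4) - (0) = pi/4.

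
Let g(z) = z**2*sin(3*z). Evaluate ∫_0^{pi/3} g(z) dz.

-4/27 + pi**2/27

Integrate by parts twice (u = z^2, dv = sin(3*z) dz).
An antiderivative is F(z) = -z**2*cos(3*z)/3 + 2*z*sin(3*z)/9 + 2*cos(3*z)/27.
Then F(pi/3) - F(0) = (-2/27 + pi**2/27) - (2/27) = -4/27 + pi**2/27.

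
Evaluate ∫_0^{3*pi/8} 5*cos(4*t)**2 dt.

15*pi/16

Use the identity cos^2(4*t) = (1 + cos(8*t))/2.
An antiderivative is F(t) = 5*t/2 + 5*sin(8*t)/16.
Then F(3*pi/8) - F(0) = (15*pi/16) - (0) = 15*pi/16.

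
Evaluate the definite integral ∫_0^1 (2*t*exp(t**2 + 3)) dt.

Let u = t**2 + 3, so du = 2*t dt. When t = 0, u = 3; when t = 1, u = 4.
The integral becomes ∫ exp(u) du from 3 to 4, with antiderivative exp(u).
Back in t: F(t) = exp(t**2 + 3).
Then F(1) - F(0) = (exp(4)) - (exp(3)) = -exp(3) + exp(4).

-exp(3) + exp(4)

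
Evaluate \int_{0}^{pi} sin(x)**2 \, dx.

pi/2

Use the identity sin^2(x) = (1 - cos(2*x))/2.
An antiderivative is F(x) = x/2 - sin(2*x)/4.
Then F(pi) - F(0) = (pi/2) - (0) = pi/2.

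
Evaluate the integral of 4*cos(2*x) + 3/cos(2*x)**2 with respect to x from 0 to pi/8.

sqrt(2) + 3/2

An antiderivative is F(x) = 2*sin(2*x) + 3*tan(2*x)/2.
Then F(pi/8) - F(0) = (sqrt(2) + 3/2) - (0) = sqrt(2) + 3/2.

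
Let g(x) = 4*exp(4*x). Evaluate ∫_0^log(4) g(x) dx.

255

Let u = exp(x), so du = exp(x) dx. When x = 0, u = 1; when x = log(4), u = 4.
The integral becomes 4·∫ u**3 du from 1 to 4, with antiderivative u**4.
Back in x: F(x) = exp(4*x).
Then F(log(4)) - F(0) = (256) - (1) = 255.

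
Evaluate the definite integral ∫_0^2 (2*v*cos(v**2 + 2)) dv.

-sin(2) + sin(6)

Let u = v**2 + 2, so du = 2*v dv. When v = 0, u = 2; when v = 2, u = 6.
The integral becomes ∫ cos(u) du from 2 to 6, with antiderivative sin(u).
Back in v: F(v) = sin(v**2 + 2).
Then F(2) - F(0) = (sin(6)) - (sin(2)) = -sin(2) + sin(6).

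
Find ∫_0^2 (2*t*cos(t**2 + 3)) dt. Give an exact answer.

Let u = t**2 + 3, so du = 2*t dt. When t = 0, u = 3; when t = 2, u = 7.
The integral becomes ∫ cos(u) du from 3 to 7, with antiderivative sin(u).
Back in t: F(t) = sin(t**2 + 3).
Then F(2) - F(0) = (sin(7)) - (sin(3)) = -sin(3) + sin(7).

-sin(3) + sin(7)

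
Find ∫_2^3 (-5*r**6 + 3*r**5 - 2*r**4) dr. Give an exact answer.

-85583/70

By the power rule, an antiderivative is F(r) = -5*r**7/7 + r**6/2 - 2*r**5/5.
Then F(3) - F(2) = (-90639/70) - (-2528/35) = -85583/70.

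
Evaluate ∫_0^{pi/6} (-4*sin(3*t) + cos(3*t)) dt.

-1

An antiderivative is F(t) = sin(3*t)/3 + 4*cos(3*t)/3.
Then F(pi/6) - F(0) = (1/3) - (4/3) = -1.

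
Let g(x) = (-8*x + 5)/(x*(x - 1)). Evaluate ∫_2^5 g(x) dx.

-5*log(5) - log(2)

Factor the denominator: x**2 - x = x(x - 1).
Partial fractions: (-8*x + 5)/(x*(x - 1)) = -5/x - 3/(x - 1).
An antiderivative is F(x) = -5*log(x) - 3*log(x - 1).
Then F(5) - F(2) = (-5*log(5) - 6*log(2)) - (-log(32)) = -5*log(5) - log(2).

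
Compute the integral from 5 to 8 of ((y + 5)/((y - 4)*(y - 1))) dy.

Factor the denominator: y**2 - 5*y + 4 = (y - 1)(y - 4).
Partial fractions: (y + 5)/((y - 4)*(y - 1)) = -2/(y - 1) + 3/(y - 4).
An antiderivative is F(y) = 3*log(y - 4) - 2*log(y - 1).
Then F(8) - F(5) = (log(64/49)) - (-log(16)) = -2*log(7) + 10*log(2).

-2*log(7) + 10*log(2)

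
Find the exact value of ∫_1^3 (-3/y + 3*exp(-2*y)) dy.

An antiderivative is F(y) = -3*log(y) - 3*exp(-2*y)/2.
Then F(3) - F(1) = (-3*log(3) - 3*exp(-6)/2) - (-3*exp(-2)/2) = -3*log(3) - 3*exp(-6)/2 + 3*exp(-2)/2.

-3*log(3) - 3*exp(-6)/2 + 3*exp(-2)/2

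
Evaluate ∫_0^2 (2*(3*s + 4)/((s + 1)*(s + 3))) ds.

Factor the denominator: s**2 + 4*s + 3 = (s + 3)(s + 1).
Partial fractions: 2*(3*s + 4)/((s + 1)*(s + 3)) = 5/(s + 3) + 1/(s + 1).
An antiderivative is F(s) = log(s + 1) + 5*log(s + 3).
Then F(2) - F(0) = (log(3) + 5*log(5)) - (5*log(3)) = -4*log(3) + 5*log(5).

-4*log(3) + 5*log(5)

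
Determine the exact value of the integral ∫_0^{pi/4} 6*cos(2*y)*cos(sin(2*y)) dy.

Let u = sin(2*y), so du = 2*cos(2*y) dy. When y = 0, u = 0; when y = pi/4, u = 1.
The integral becomes 3·∫ cos(u) du from 0 to 1, with antiderivative 3*sin(u).
Back in y: F(y) = 3*sin(sin(2*y)).
Then F(pi/4) - F(0) = (3*sin(1)) - (0) = 3*sin(1).

3*sin(1)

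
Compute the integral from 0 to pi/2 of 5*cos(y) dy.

5

An antiderivative is F(y) = 5*sin(y).
Then F(pi/2) - F(0) = (5) - (0) = 5.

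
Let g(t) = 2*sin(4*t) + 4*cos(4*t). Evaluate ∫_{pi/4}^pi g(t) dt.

An antiderivative is F(t) = sin(4*t) - cos(4*t)/2.
Then F(pi) - F(pi/4) = (-1/2) - (1/2) = -1.

-1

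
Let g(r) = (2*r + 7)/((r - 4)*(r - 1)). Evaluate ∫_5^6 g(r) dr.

Factor the denominator: r**2 - 5*r + 4 = (r - 1)(r - 4).
Partial fractions: (2*r + 7)/((r - 4)*(r - 1)) = -3/(r - 1) + 5/(r - 4).
An antiderivative is F(r) = 5*log(r - 4) - 3*log(r - 1).
Then F(6) - F(5) = (-3*log(5) + 5*log(2)) - (-log(64)) = -3*log(5) + 11*log(2).

-3*log(5) + 11*log(2)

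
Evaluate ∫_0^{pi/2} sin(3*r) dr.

An antiderivative is F(r) = -cos(3*r)/3.
Then F(pi/2) - F(0) = (0) - (-1/3) = 1/3.

1/3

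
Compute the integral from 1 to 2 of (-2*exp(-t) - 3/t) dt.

An antiderivative is F(t) = -3*log(t) + 2*exp(-t).
Then F(2) - F(1) = (-3*log(2) + 2*exp(-2)) - (2*exp(-1)) = -3*log(2) - 2*exp(-1) + 2*exp(-2).

-3*log(2) - 2*exp(-1) + 2*exp(-2)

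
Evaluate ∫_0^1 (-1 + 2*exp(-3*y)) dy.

(-exp(3) - 2)*exp(-3)/3

An antiderivative is F(y) = -y - 2*exp(-3*y)/3.
Then F(1) - F(0) = (-1 - 2*exp(-3)/3) - (-2/3) = (-exp(3) - 2)*exp(-3)/3.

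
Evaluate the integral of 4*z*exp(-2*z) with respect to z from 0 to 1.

Integrate by parts once (u = z, dv = 4*exp(-2*z) dz).
An antiderivative is F(z) = (-2*z - 1)*exp(-2*z).
Then F(1) - F(0) = (-3*exp(-2)) - (-1) = 1 - 3*exp(-2).

1 - 3*exp(-2)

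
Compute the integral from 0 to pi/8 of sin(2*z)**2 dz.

Use the identity sin^2(2*z) = (1 - cos(4*z))/2.
An antiderivative is F(z) = z/2 - sin(4*z)/8.
Then F(pi/8) - F(0) = (-1/8 + pi/16) - (0) = -1/8 + pi/16.

-1/8 + pi/16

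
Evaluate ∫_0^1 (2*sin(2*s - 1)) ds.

Let u = 2*s - 1, so du = 2 ds. When s = 0, u = -1; when s = 1, u = 1.
The integral becomes ∫ sin(u) du from -1 to 1, with antiderivative -cos(u).
Back in s: F(s) = -cos(2*s - 1).
Then F(1) - F(0) = (-cos(1)) - (-cos(1)) = 0.

0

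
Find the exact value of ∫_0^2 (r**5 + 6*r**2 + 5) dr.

110/3

By the power rule, an antiderivative is F(r) = r**6/6 + 2*r**3 + 5*r.
Then F(2) - F(0) = (110/3) - (0) = 110/3.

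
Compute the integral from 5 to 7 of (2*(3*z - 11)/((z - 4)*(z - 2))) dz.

-4*log(3) + 5*log(5)

Factor the denominator: z**2 - 6*z + 8 = (z - 2)(z - 4).
Partial fractions: 2*(3*z - 11)/((z - 4)*(z - 2)) = 5/(z - 2) + 1/(z - 4).
An antiderivative is F(z) = log(z - 4) + 5*log(z - 2).
Then F(7) - F(5) = (log(3) + 5*log(5)) - (5*log(3)) = -4*log(3) + 5*log(5).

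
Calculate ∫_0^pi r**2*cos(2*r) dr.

Integrate by parts twice (u = r^2, dv = cos(2*r) dr).
An antiderivative is F(r) = r**2*sin(2*r)/2 + r*cos(2*r)/2 - sin(2*r)/4.
Then F(pi) - F(0) = (pi/2) - (0) = pi/2.

pi/2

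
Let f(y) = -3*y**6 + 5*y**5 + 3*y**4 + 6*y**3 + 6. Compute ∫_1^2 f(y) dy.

By the power rule, an antiderivative is F(y) = -3*y**7/7 + 5*y**6/6 + 3*y**5/5 + 3*y**4/2 + 6*y.
Then F(2) - F(1) = (5636/105) - (893/105) = 1581/35.

1581/35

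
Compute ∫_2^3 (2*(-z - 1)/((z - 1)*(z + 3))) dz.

log(5/12)

Factor the denominator: z**2 + 2*z - 3 = (z + 3)(z - 1).
Partial fractions: 2*(-z - 1)/((z - 1)*(z + 3)) = -1/(z + 3) - 1/(z - 1).
An antiderivative is F(z) = -log(z - 1) - log(z + 3).
Then F(3) - F(2) = (-log(12)) - (-log(5)) = log(5/12).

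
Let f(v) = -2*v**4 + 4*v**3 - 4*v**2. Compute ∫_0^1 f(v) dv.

By the power rule, an antiderivative is F(v) = -2*v**5/5 + v**4 - 4*v**3/3.
Then F(1) - F(0) = (-11/15) - (0) = -11/15.

-11/15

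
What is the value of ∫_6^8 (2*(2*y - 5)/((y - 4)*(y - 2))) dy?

log(12)

Factor the denominator: y**2 - 6*y + 8 = (y - 2)(y - 4).
Partial fractions: 2*(2*y - 5)/((y - 4)*(y - 2)) = 1/(y - 2) + 3/(y - 4).
An antiderivative is F(y) = 3*log(y - 4) + log(y - 2).
Then F(8) - F(6) = (log(3) + 7*log(2)) - (log(32)) = log(12).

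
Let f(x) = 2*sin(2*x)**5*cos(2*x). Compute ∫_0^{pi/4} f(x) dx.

1/6

Let u = sin(2*x), so du = 2*cos(2*x) dx. When x = 0, u = 0; when x = pi/4, u = 1.
The integral becomes ∫ u**5 du from 0 to 1, with antiderivative u**6/6.
Back in x: F(x) = sin(2*x)**6/6.
Then F(pi/4) - F(0) = (1/6) - (0) = 1/6.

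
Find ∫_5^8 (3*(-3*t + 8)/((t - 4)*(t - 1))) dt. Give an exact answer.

Factor the denominator: t**2 - 5*t + 4 = (t - 1)(t - 4).
Partial fractions: 3*(-3*t + 8)/((t - 4)*(t - 1)) = -5/(t - 1) - 4/(t - 4).
An antiderivative is F(t) = -4*log(t - 4) - 5*log(t - 1).
Then F(8) - F(5) = (-5*log(7) - 8*log(2)) - (-10*log(2)) = -5*log(7) + 2*log(2).

-5*log(7) + 2*log(2)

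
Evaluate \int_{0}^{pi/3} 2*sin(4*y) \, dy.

3/4

An antiderivative is F(y) = -cos(4*y)/2.
Then F(pi/3) - F(0) = (1/4) - (-1/2) = 3/4.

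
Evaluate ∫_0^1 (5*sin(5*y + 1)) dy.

Let u = 5*y + 1, so du = 5 dy. When y = 0, u = 1; when y = 1, u = 6.
The integral becomes ∫ sin(u) du from 1 to 6, with antiderivative -cos(u).
Back in y: F(y) = -cos(5*y + 1).
Then F(1) - F(0) = (-cos(6)) - (-cos(1)) = -cos(6) + cos(1).

-cos(6) + cos(1)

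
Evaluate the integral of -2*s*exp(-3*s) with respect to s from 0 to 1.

-2/9 + 8*exp(-3)/9

Integrate by parts once (u = s, dv = -2*exp(-3*s) ds).
An antiderivative is F(s) = (6*s + 2)*exp(-3*s)/9.
Then F(1) - F(0) = (8*exp(-3)/9) - (2/9) = -2/9 + 8*exp(-3)/9.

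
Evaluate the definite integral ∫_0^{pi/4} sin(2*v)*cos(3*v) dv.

-2/5 + 3*sqrt(2)/10

Use the identity sin(2*v)cos(3*v) = [sin(5*v) + sin(-v)]/2.
An antiderivative is F(v) = cos(v)/2 - cos(5*v)/10.
Then F(pi/4) - F(0) = (3*sqrt(2)/10) - (2/5) = -2/5 + 3*sqrt(2)/10.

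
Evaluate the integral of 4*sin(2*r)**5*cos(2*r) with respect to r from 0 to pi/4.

Let u = sin(2*r), so du = 2*cos(2*r) dr. When r = 0, u = 0; when r = pi/4, u = 1.
The integral becomes 2·∫ u**5 du from 0 to 1, with antiderivative u**6/3.
Back in r: F(r) = sin(2*r)**6/3.
Then F(pi/4) - F(0) = (1/3) - (0) = 1/3.

1/3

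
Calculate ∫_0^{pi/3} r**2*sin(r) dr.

-1 - pi**2/18 + sqrt(3)*pi/3

Integrate by parts twice (u = r^2, dv = sin(r) dr).
An antiderivative is F(r) = -r**2*cos(r) + 2*r*sin(r) + 2*cos(r).
Then F(pi/3) - F(0) = (-pi**2/18 + 1 + sqrt(3)*pi/3) - (2) = -1 - pi**2/18 + sqrt(3)*pi/3.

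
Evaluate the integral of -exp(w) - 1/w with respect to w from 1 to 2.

-exp(2) - log(2) + exp(1)

An antiderivative is F(w) = -exp(w) - log(w).
Then F(2) - F(1) = (-exp(2) - log(2)) - (-exp(1)) = -exp(2) - log(2) + exp(1).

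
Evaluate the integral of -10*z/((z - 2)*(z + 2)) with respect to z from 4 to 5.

-5*log(7) + 10*log(2)

Factor the denominator: z**2 - 4 = (z + 2)(z - 2).
Partial fractions: -10*z/((z - 2)*(z + 2)) = -5/(z + 2) - 5/(z - 2).
An antiderivative is F(z) = -5*log(z - 2) - 5*log(z + 2).
Then F(5) - F(4) = (-5*log(7) - 5*log(3)) - (-10*log(2) - 5*log(3)) = -5*log(7) + 10*log(2).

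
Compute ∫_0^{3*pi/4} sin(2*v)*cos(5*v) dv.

Use the identity sin(2*v)cos(5*v) = [sin(7*v) + sin(-3*v)]/2.
An antiderivative is F(v) = cos(3*v)/6 - cos(7*v)/14.
Then F(3*pi/4) - F(0) = (5*sqrt(2)/42) - (2/21) = -2/21 + 5*sqrt(2)/42.

-2/21 + 5*sqrt(2)/42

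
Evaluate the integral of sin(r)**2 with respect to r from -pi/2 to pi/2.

Use the identity sin^2(r) = (1 - cos(2*r))/2.
An antiderivative is F(r) = r/2 - sin(2*r)/4.
Then F(pi/2) - F(-pi/2) = (pi/4) - (-pi/4) = pi/2.

pi/2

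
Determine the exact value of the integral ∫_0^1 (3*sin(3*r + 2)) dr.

cos(2) - cos(5)

Let u = 3*r + 2, so du = 3 dr. When r = 0, u = 2; when r = 1, u = 5.
The integral becomes ∫ sin(u) du from 2 to 5, with antiderivative -cos(u).
Back in r: F(r) = -cos(3*r + 2).
Then F(1) - F(0) = (-cos(5)) - (-cos(2)) = cos(2) - cos(5).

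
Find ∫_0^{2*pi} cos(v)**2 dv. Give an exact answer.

pi

Use the identity cos^2(v) = (1 + cos(2*v))/2.
An antiderivative is F(v) = v/2 + sin(2*v)/4.
Then F(2*pi) - F(0) = (pi) - (0) = pi.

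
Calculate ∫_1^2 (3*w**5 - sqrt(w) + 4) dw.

217/6 - 4*sqrt(2)/3

By the power rule, an antiderivative is F(w) = w**6/2 - 2*w**(3/2)/3 + 4*w.
Then F(2) - F(1) = (40 - 4*sqrt(2)/3) - (23/6) = 217/6 - 4*sqrt(2)/3.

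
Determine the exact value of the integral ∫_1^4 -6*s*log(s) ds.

Integrate by parts once (u = ln s, dv = -6*s ds).
An antiderivative is F(s) = -3*s**2*(2*log(s) - 1)/2.
Then F(4) - F(1) = (24 - 96*log(2)) - (3/2) = 45/2 - 96*log(2).

45/2 - 96*log(2)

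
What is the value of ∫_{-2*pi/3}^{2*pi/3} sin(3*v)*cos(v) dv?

Use the identity sin(3*v)cos(v) = [sin(4*v) + sin(2*v)]/2.
An antiderivative is F(v) = -cos(2*v)/4 - cos(4*v)/8.
Then F(2*pi/3) - F(-2*pi/3) = (3/16) - (3/16) = 0.

0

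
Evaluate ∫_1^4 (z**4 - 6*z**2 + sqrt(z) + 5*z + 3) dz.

By the power rule, an antiderivative is F(z) = z**5/5 + 2*z**(3/2)/3 - 2*z**3 + 5*z**2/2 + 3*z.
Then F(4) - F(1) = (2012/15) - (131/30) = 3893/30.

3893/30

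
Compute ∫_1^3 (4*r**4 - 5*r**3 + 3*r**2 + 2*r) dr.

638/5

By the power rule, an antiderivative is F(r) = 4*r**5/5 - 5*r**4/4 + r**3 + r**2.
Then F(3) - F(1) = (2583/20) - (31/20) = 638/5.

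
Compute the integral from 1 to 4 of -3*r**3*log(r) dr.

765/16 - 384*log(2)

Integrate by parts once (u = ln r, dv = -3*r**3 dr).
An antiderivative is F(r) = -3*r**4*(4*log(r) - 1)/16.
Then F(4) - F(1) = (48 - 384*log(2)) - (3/16) = 765/16 - 384*log(2).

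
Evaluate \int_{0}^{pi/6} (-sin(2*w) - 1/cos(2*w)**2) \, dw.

An antiderivative is F(w) = cos(2*w)/2 - tan(2*w)/2.
Then F(pi/6) - F(0) = (1/4 - sqrt(3)/2) - (1/2) = -sqrt(3)/2 - 1/4.

-sqrt(3)/2 - 1/4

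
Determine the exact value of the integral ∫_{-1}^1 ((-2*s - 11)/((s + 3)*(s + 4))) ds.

Factor the denominator: s**2 + 7*s + 12 = (s + 4)(s + 3).
Partial fractions: (-2*s - 11)/((s + 3)*(s + 4)) = 3/(s + 4) - 5/(s + 3).
An antiderivative is F(s) = -5*log(s + 3) + 3*log(s + 4).
Then F(1) - F(-1) = (-10*log(2) + 3*log(5)) - (log(27/32)) = -5*log(2) - 3*log(3) + 3*log(5).

-5*log(2) - 3*log(3) + 3*log(5)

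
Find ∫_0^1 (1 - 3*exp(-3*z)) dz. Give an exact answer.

exp(-3)

An antiderivative is F(z) = z + exp(-3*z).
Then F(1) - F(0) = (exp(-3) + 1) - (1) = exp(-3).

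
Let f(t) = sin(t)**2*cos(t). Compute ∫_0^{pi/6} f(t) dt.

1/24

Let u = sin(t), so du = cos(t) dt. When t = 0, u = 0; when t = pi/6, u = 1/2.
The integral becomes ∫ u**2 du from 0 to 1/2, with antiderivative u**3/3.
Back in t: F(t) = sin(t)**3/3.
Then F(pi/6) - F(0) = (1/24) - (0) = 1/24.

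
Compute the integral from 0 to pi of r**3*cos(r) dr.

Integrate by parts 3 times (u = r^3, dv = cos(r) dr).
An antiderivative is F(r) = r**3*sin(r) + 3*r**2*cos(r) - 6*r*sin(r) - 6*cos(r).
Then F(pi) - F(0) = (6 - 3*pi**2) - (-6) = 12 - 3*pi**2.

12 - 3*pi**2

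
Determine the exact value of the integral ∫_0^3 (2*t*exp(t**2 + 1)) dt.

-exp(1) + exp(10)

Let u = t**2 + 1, so du = 2*t dt. When t = 0, u = 1; when t = 3, u = 10.
The integral becomes ∫ exp(u) du from 1 to 10, with antiderivative exp(u).
Back in t: F(t) = exp(t**2 + 1).
Then F(3) - F(0) = (exp(10)) - (exp(1)) = -exp(1) + exp(10).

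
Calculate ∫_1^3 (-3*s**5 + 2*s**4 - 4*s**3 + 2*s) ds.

-1696/5

By the power rule, an antiderivative is F(s) = -s**6/2 + 2*s**5/5 - s**4 + s**2.
Then F(3) - F(1) = (-3393/10) - (-1/10) = -1696/5.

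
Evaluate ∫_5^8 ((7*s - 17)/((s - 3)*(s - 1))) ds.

-12*log(2) + 2*log(5) + 5*log(7)

Factor the denominator: s**2 - 4*s + 3 = (s - 1)(s - 3).
Partial fractions: (7*s - 17)/((s - 3)*(s - 1)) = 5/(s - 1) + 2/(s - 3).
An antiderivative is F(s) = 2*log(s - 3) + 5*log(s - 1).
Then F(8) - F(5) = (2*log(5) + 5*log(7)) - (12*log(2)) = -12*log(2) + 2*log(5) + 5*log(7).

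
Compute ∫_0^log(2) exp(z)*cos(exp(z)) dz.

-sin(1) + sin(2)

Let u = exp(z), so du = exp(z) dz. When z = 0, u = 1; when z = log(2), u = 2.
The integral becomes ∫ cos(u) du from 1 to 2, with antiderivative sin(u).
Back in z: F(z) = sin(exp(z)).
Then F(log(2)) - F(0) = (sin(2)) - (sin(1)) = -sin(1) + sin(2).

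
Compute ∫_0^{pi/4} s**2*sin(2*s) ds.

-1/4 + pi/8

Integrate by parts twice (u = s^2, dv = sin(2*s) ds).
An antiderivative is F(s) = -s**2*cos(2*s)/2 + s*sin(2*s)/2 + cos(2*s)/4.
Then F(pi/4) - F(0) = (pi/8) - (1/4) = -1/4 + pi/8.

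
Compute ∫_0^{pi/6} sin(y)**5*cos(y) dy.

1/384

Let u = sin(y), so du = cos(y) dy. When y = 0, u = 0; when y = pi/6, u = 1/2.
The integral becomes ∫ u**5 du from 0 to 1/2, with antiderivative u**6/6.
Back in y: F(y) = sin(y)**6/6.
Then F(pi/6) - F(0) = (1/384) - (0) = 1/384.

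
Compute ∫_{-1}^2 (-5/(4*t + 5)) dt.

-5*log(13)/4

An antiderivative is F(t) = -5*log(4*t + 5)/4.
Then F(2) - F(-1) = (-5*log(13)/4) - (0) = -5*log(13)/4.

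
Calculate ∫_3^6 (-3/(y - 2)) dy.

-log(64)

An antiderivative is F(y) = -3*log(y - 2).
Then F(6) - F(3) = (-log(64)) - (0) = -log(64).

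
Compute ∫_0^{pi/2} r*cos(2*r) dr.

-1/2

Integrate by parts once (u = r, dv = cos(2*r) dr).
An antiderivative is F(r) = r*sin(2*r)/2 + cos(2*r)/4.
Then F(pi/2) - F(0) = (-1/4) - (1/4) = -1/2.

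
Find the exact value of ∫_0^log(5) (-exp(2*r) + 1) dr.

-12 + log(5)

An antiderivative is F(r) = -exp(2*r)/2 + r.
Then F(log(5)) - F(0) = (-25/2 + log(5)) - (-1/2) = -12 + log(5).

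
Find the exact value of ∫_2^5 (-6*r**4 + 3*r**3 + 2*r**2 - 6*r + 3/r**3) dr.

-647907/200

By the power rule, an antiderivative is F(r) = -6*r**5/5 + 3*r**4/4 + 2*r**3/3 - 3*r**2 - 3/(2*r**2).
Then F(5) - F(2) = (-981893/300) - (-4013/120) = -647907/200.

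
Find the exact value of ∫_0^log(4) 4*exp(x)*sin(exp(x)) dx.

4*cos(1) - 4*cos(4)

Let u = exp(x), so du = exp(x) dx. When x = 0, u = 1; when x = log(4), u = 4.
The integral becomes 4·∫ sin(u) du from 1 to 4, with antiderivative -4*cos(u).
Back in x: F(x) = -4*cos(exp(x)).
Then F(log(4)) - F(0) = (-4*cos(4)) - (-4*cos(1)) = 4*cos(1) - 4*cos(4).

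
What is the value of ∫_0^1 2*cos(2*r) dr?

sin(2)

Let u = 2*r, so du = 2 dr. When r = 0, u = 0; when r = 1, u = 2.
The integral becomes ∫ cos(u) du from 0 to 2, with antiderivative sin(u).
Back in r: F(r) = sin(2*r).
Then F(1) - F(0) = (sin(2)) - (0) = sin(2).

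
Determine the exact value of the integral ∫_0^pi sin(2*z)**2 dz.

Use the identity sin^2(2*z) = (1 - cos(4*z))/2.
An antiderivative is F(z) = z/2 - sin(4*z)/8.
Then F(pi) - F(0) = (pi/2) - (0) = pi/2.

pi/2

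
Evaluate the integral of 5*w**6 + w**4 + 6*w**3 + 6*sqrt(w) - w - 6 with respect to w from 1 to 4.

430211/35

By the power rule, an antiderivative is F(w) = 5*w**7/7 + w**5/5 + 3*w**4/2 + 4*w**(3/2) - w**2/2 - 6*w.
Then F(4) - F(1) = (430208/35) - (-3/35) = 430211/35.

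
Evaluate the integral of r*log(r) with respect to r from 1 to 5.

Integrate by parts once (u = ln r, dv = r dr).
An antiderivative is F(r) = r**2*(2*log(r) - 1)/4.
Then F(5) - F(1) = (-25/4 + 25*log(5)/2) - (-1/4) = -6 + 25*log(5)/2.

-6 + 25*log(5)/2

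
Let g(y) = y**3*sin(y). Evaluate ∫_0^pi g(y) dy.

Integrate by parts 3 times (u = y^3, dv = sin(y) dy).
An antiderivative is F(y) = -y**3*cos(y) + 3*y**2*sin(y) + 6*y*cos(y) - 6*sin(y).
Then F(pi) - F(0) = (pi*(-6 + pi**2)) - (0) = pi*(-6 + pi**2).

pi*(-6 + pi**2)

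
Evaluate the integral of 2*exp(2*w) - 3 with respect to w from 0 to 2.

An antiderivative is F(w) = exp(2*w) - 3*w.
Then F(2) - F(0) = (-6 + exp(4)) - (1) = -7 + exp(4).

-7 + exp(4)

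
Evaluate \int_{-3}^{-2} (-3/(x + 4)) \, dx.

-log(8)

An antiderivative is F(x) = -3*log(x + 4).
Then F(-2) - F(-3) = (-log(8)) - (0) = -log(8).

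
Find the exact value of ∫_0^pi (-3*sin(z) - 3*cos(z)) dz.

An antiderivative is F(z) = -3*sin(z) + 3*cos(z).
Then F(pi) - F(0) = (-3) - (3) = -6.

-6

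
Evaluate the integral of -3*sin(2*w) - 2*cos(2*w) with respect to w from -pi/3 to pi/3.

-sqrt(3)

An antiderivative is F(w) = -sin(2*w) + 3*cos(2*w)/2.
Then F(pi/3) - F(-pi/3) = (-sqrt(3)/2 - 3/4) - (-3/4 + sqrt(3)/2) = -sqrt(3).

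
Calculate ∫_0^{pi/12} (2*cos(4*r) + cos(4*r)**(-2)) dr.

sqrt(3)/2

An antiderivative is F(r) = sin(4*r)/2 + tan(4*r)/4.
Then F(pi/12) - F(0) = (sqrt(3)/2) - (0) = sqrt(3)/2.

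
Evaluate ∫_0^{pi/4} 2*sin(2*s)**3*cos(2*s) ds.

1/4

Let u = sin(2*s), so du = 2*cos(2*s) ds. When s = 0, u = 0; when s = pi/4, u = 1.
The integral becomes ∫ u**3 du from 0 to 1, with antiderivative u**4/4.
Back in s: F(s) = sin(2*s)**4/4.
Then F(pi/4) - F(0) = (1/4) - (0) = 1/4.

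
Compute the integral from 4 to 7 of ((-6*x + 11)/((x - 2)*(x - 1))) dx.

-log(80)

Factor the denominator: x**2 - 3*x + 2 = (x - 1)(x - 2).
Partial fractions: (-6*x + 11)/((x - 2)*(x - 1)) = -5/(x - 1) - 1/(x - 2).
An antiderivative is F(x) = -log(x - 2) - 5*log(x - 1).
Then F(7) - F(4) = (-5*log(3) - 5*log(2) - log(5)) - (-5*log(3) - log(2)) = -log(80).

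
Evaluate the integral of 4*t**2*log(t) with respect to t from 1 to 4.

Integrate by parts once (u = ln t, dv = 4*t**2 dt).
An antiderivative is F(t) = 4*t**3*(3*log(t) - 1)/9.
Then F(4) - F(1) = (-256/9 + 512*log(2)/3) - (-4/9) = -28 + 512*log(2)/3.

-28 + 512*log(2)/3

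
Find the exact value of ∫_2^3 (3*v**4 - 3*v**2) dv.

538/5

By the power rule, an antiderivative is F(v) = 3*v**5/5 - v**3.
Then F(3) - F(2) = (594/5) - (56/5) = 538/5.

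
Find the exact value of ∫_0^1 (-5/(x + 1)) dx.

An antiderivative is F(x) = -5*log(x + 1).
Then F(1) - F(0) = (-log(32)) - (0) = -log(32).

-log(32)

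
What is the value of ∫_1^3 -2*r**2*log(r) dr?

52/9 - 18*log(3)

Integrate by parts once (u = ln r, dv = -2*r**2 dr).
An antiderivative is F(r) = -2*r**3*(3*log(r) - 1)/9.
Then F(3) - F(1) = (6 - 18*log(3)) - (2/9) = 52/9 - 18*log(3).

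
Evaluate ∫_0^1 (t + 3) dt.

By the power rule, an antiderivative is F(t) = t**2/2 + 3*t.
Then F(1) - F(0) = (7/2) - (0) = 7/2.

7/2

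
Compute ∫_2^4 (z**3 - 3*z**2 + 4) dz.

By the power rule, an antiderivative is F(z) = z**4/4 - z**3 + 4*z.
Then F(4) - F(2) = (16) - (4) = 12.

12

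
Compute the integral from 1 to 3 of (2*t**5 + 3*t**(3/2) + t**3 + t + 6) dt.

By the power rule, an antiderivative is F(t) = t**6/3 + 6*t**(5/2)/5 + t**4/4 + t**2/2 + 6*t.
Then F(3) - F(1) = (54*sqrt(3)/5 + 1143/4) - (497/60) = 54*sqrt(3)/5 + 4162/15.

54*sqrt(3)/5 + 4162/15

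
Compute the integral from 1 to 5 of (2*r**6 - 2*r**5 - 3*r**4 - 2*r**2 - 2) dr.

1590548/105

By the power rule, an antiderivative is F(r) = 2*r**7/7 - r**6/3 - 3*r**5/5 - 2*r**3/3 - 2*r.
Then F(5) - F(1) = (318040/21) - (-116/35) = 1590548/105.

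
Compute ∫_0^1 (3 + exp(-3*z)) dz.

An antiderivative is F(z) = 3*z - exp(-3*z)/3.
Then F(1) - F(0) = (3 - exp(-3)/3) - (-1/3) = 10/3 - exp(-3)/3.

10/3 - exp(-3)/3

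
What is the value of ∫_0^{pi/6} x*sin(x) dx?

Integrate by parts once (u = x, dv = sin(x) dx).
An antiderivative is F(x) = -x*cos(x) + sin(x).
Then F(pi/6) - F(0) = (-sqrt(3)*pi/12 + 1/2) - (0) = -sqrt(3)*pi/12 + 1/2.

-sqrt(3)*pi/12 + 1/2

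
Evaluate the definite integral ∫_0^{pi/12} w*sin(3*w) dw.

sqrt(2)*(4 - pi)/72

Integrate by parts once (u = w, dv = sin(3*w) dw).
An antiderivative is F(w) = -w*cos(3*w)/3 + sin(3*w)/9.
Then F(pi/12) - F(0) = (sqrt(2)*(4 - pi)/72) - (0) = sqrt(2)*(4 - pi)/72.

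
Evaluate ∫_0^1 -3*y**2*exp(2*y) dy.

Integrate by parts twice (u = y^2, dv = -3*exp(2*y) dy).
An antiderivative is F(y) = (-6*y**2 + 6*y - 3)*exp(2*y)/4.
Then F(1) - F(0) = (-3*exp(2)/4) - (-3/4) = 3/4 - 3*exp(2)/4.

3/4 - 3*exp(2)/4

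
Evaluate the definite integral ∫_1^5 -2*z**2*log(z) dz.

Integrate by parts once (u = ln z, dv = -2*z**2 dz).
An antiderivative is F(z) = -2*z**3*(3*log(z) - 1)/9.
Then F(5) - F(1) = (250/9 - 250*log(5)/3) - (2/9) = 248/9 - 250*log(5)/3.

248/9 - 250*log(5)/3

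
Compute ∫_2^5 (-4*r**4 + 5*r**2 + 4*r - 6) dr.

-11277/5

By the power rule, an antiderivative is F(r) = -4*r**5/5 + 5*r**3/3 + 2*r**2 - 6*r.
Then F(5) - F(2) = (-6815/3) - (-244/15) = -11277/5.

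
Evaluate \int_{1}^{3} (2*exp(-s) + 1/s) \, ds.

An antiderivative is F(s) = log(s) - 2*exp(-s).
Then F(3) - F(1) = (-2*exp(-3) + log(3)) - (-2*exp(-1)) = -2*exp(-3) + 2*exp(-1) + log(3).

-2*exp(-3) + 2*exp(-1) + log(3)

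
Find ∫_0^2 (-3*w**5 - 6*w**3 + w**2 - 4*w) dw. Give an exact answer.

By the power rule, an antiderivative is F(w) = -w**6/2 - 3*w**4/2 + w**3/3 - 2*w**2.
Then F(2) - F(0) = (-184/3) - (0) = -184/3.

-184/3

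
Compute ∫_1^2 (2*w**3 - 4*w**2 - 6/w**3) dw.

By the power rule, an antiderivative is F(w) = w**4/2 - 4*w**3/3 + 3/w**2.
Then F(2) - F(1) = (-23/12) - (13/6) = -49/12.

-49/12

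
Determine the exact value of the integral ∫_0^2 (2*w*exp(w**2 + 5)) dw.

Let u = w**2 + 5, so du = 2*w dw. When w = 0, u = 5; when w = 2, u = 9.
The integral becomes ∫ exp(u) du from 5 to 9, with antiderivative exp(u).
Back in w: F(w) = exp(w**2 + 5).
Then F(2) - F(0) = (exp(9)) - (exp(5)) = -exp(5) + exp(9).

-exp(5) + exp(9)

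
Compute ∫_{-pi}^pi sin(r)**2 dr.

pi

Use the identity sin^2(r) = (1 - cos(2*r))/2.
An antiderivative is F(r) = r/2 - sin(2*r)/4.
Then F(pi) - F(-pi) = (pi/2) - (-pi/2) = pi.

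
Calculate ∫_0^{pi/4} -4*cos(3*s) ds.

-2*sqrt(2)/3

An antiderivative is F(s) = -4*sin(3*s)/3.
Then F(pi/4) - F(0) = (-2*sqrt(2)/3) - (0) = -2*sqrt(2)/3.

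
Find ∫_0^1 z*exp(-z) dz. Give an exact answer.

Integrate by parts once (u = z, dv = exp(-z) dz).
An antiderivative is F(z) = (-z - 1)*exp(-z).
Then F(1) - F(0) = (-2*exp(-1)) - (-1) = 1 - 2*exp(-1).

1 - 2*exp(-1)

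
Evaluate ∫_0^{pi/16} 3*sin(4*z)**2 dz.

Use the identity sin^2(4*z) = (1 - cos(8*z))/2.
An antiderivative is F(z) = 3*z/2 - 3*sin(8*z)/16.
Then F(pi/16) - F(0) = (-3/16 + 3*pi/32) - (0) = -3/16 + 3*pi/32.

-3/16 + 3*pi/32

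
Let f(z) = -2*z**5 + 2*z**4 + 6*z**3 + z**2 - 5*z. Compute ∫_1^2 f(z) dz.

By the power rule, an antiderivative is F(z) = -z**6/3 + 2*z**5/5 + 3*z**4/2 + z**3/3 - 5*z**2/2.
Then F(2) - F(1) = (122/15) - (-3/5) = 131/15.

131/15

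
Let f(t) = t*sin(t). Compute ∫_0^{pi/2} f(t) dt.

Integrate by parts once (u = t, dv = sin(t) dt).
An antiderivative is F(t) = -t*cos(t) + sin(t).
Then F(pi/2) - F(0) = (1) - (0) = 1.

1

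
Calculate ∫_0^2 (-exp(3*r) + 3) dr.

An antiderivative is F(r) = -exp(3*r)/3 + 3*r.
Then F(2) - F(0) = (6 - exp(6)/3) - (-1/3) = 19/3 - exp(6)/3.

19/3 - exp(6)/3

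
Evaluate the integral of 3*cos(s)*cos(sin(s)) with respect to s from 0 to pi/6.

3*sin(1/2)

Let u = sin(s), so du = cos(s) ds. When s = 0, u = 0; when s = pi/6, u = 1/2.
The integral becomes 3·∫ cos(u) du from 0 to 1/2, with antiderivative 3*sin(u).
Back in s: F(s) = 3*sin(sin(s)).
Then F(pi/6) - F(0) = (3*sin(1/2)) - (0) = 3*sin(1/2).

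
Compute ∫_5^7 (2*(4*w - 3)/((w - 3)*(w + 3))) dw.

-7*log(2) + 5*log(5)

Factor the denominator: w**2 - 9 = (w + 3)(w - 3).
Partial fractions: 2*(4*w - 3)/((w - 3)*(w + 3)) = 5/(w + 3) + 3/(w - 3).
An antiderivative is F(w) = 3*log(w - 3) + 5*log(w + 3).
Then F(7) - F(5) = (11*log(2) + 5*log(5)) - (18*log(2)) = -7*log(2) + 5*log(5).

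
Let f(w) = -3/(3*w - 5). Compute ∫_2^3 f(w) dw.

-log(4)

An antiderivative is F(w) = -log(3*w - 5).
Then F(3) - F(2) = (-log(4)) - (0) = -log(4).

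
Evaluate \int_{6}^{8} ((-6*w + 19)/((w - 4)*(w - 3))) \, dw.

-5*log(2) - log(5) + log(3)

Factor the denominator: w**2 - 7*w + 12 = (w - 3)(w - 4).
Partial fractions: (-6*w + 19)/((w - 4)*(w - 3)) = -1/(w - 3) - 5/(w - 4).
An antiderivative is F(w) = -5*log(w - 4) - log(w - 3).
Then F(8) - F(6) = (-10*log(2) - log(5)) - (-log(96)) = -5*log(2) - log(5) + log(3).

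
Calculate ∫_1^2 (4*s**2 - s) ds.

47/6

By the power rule, an antiderivative is F(s) = 4*s**3/3 - s**2/2.
Then F(2) - F(1) = (26/3) - (5/6) = 47/6.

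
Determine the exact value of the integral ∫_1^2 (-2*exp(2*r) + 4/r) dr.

An antiderivative is F(r) = -exp(2*r) + 4*log(r).
Then F(2) - F(1) = (-exp(4) + log(16)) - (-exp(2)) = -exp(4) + log(16) + exp(2).

-exp(4) + log(16) + exp(2)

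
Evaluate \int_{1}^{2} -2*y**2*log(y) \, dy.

Integrate by parts once (u = ln y, dv = -2*y**2 dy).
An antiderivative is F(y) = -2*y**3*(3*log(y) - 1)/9.
Then F(2) - F(1) = (16/9 - 16*log(2)/3) - (2/9) = 14/9 - 16*log(2)/3.

14/9 - 16*log(2)/3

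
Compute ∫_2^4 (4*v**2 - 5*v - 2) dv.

By the power rule, an antiderivative is F(v) = 4*v**3/3 - 5*v**2/2 - 2*v.
Then F(4) - F(2) = (112/3) - (-10/3) = 122/3.

122/3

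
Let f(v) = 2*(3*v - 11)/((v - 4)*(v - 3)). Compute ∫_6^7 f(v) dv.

log(64/9)

Factor the denominator: v**2 - 7*v + 12 = (v - 3)(v - 4).
Partial fractions: 2*(3*v - 11)/((v - 4)*(v - 3)) = 4/(v - 3) + 2/(v - 4).
An antiderivative is F(v) = 2*log(v - 4) + 4*log(v - 3).
Then F(7) - F(6) = (2*log(3) + 8*log(2)) - (2*log(2) + 4*log(3)) = log(64/9).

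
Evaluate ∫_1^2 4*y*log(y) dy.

-3 + 8*log(2)

Integrate by parts once (u = ln y, dv = 4*y dy).
An antiderivative is F(y) = y**2*(2*log(y) - 1).
Then F(2) - F(1) = (-4 + 8*log(2)) - (-1) = -3 + 8*log(2).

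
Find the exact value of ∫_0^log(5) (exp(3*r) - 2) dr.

124/3 - log(25)

An antiderivative is F(r) = exp(3*r)/3 - 2*r.
Then F(log(5)) - F(0) = (125/3 - log(25)) - (1/3) = 124/3 - log(25).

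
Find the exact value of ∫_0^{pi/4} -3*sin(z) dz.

An antiderivative is F(z) = 3*cos(z).
Then F(pi/4) - F(0) = (3*sqrt(2)/2) - (3) = -3 + 3*sqrt(2)/2.

-3 + 3*sqrt(2)/2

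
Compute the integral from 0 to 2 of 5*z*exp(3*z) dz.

Integrate by parts once (u = z, dv = 5*exp(3*z) dz).
An antiderivative is F(z) = (15*z - 5)*exp(3*z)/9.
Then F(2) - F(0) = (25*exp(6)/9) - (-5/9) = 5/9 + 25*exp(6)/9.

5/9 + 25*exp(6)/9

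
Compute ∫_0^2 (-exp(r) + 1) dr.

An antiderivative is F(r) = r - exp(r).
Then F(2) - F(0) = (2 - exp(2)) - (-1) = 3 - exp(2).

3 - exp(2)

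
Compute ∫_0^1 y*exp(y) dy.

1

Integrate by parts once (u = y, dv = exp(y) dy).
An antiderivative is F(y) = (y - 1)*exp(y).
Then F(1) - F(0) = (0) - (-1) = 1.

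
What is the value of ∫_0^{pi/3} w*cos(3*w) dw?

Integrate by parts once (u = w, dv = cos(3*w) dw).
An antiderivative is F(w) = w*sin(3*w)/3 + cos(3*w)/9.
Then F(pi/3) - F(0) = (-1/9) - (1/9) = -2/9.

-2/9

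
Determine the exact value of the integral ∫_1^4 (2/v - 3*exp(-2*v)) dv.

-3*exp(-2)/2 + 3*exp(-8)/2 + 4*log(2)

An antiderivative is F(v) = 2*log(v) + 3*exp(-2*v)/2.
Then F(4) - F(1) = (3*exp(-8)/2 + 4*log(2)) - (3*exp(-2)/2) = -3*exp(-2)/2 + 3*exp(-8)/2 + 4*log(2).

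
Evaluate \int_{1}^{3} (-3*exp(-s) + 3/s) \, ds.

An antiderivative is F(s) = 3*log(s) + 3*exp(-s).
Then F(3) - F(1) = (3*exp(-3) + 3*log(3)) - (3*exp(-1)) = -3*exp(-1) + 3*exp(-3) + 3*log(3).

-3*exp(-1) + 3*exp(-3) + 3*log(3)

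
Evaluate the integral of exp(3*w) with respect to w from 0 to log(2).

7/3

Let u = exp(w), so du = exp(w) dw. When w = 0, u = 1; when w = log(2), u = 2.
The integral becomes ∫ u**2 du from 1 to 2, with antiderivative u**3/3.
Back in w: F(w) = exp(3*w)/3.
Then F(log(2)) - F(0) = (8/3) - (1/3) = 7/3.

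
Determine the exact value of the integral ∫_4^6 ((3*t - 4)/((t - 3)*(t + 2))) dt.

Factor the denominator: t**2 - t - 6 = (t + 2)(t - 3).
Partial fractions: (3*t - 4)/((t - 3)*(t + 2)) = 2/(t + 2) + 1/(t - 3).
An antiderivative is F(t) = log(t - 3) + 2*log(t + 2).
Then F(6) - F(4) = (log(3) + 6*log(2)) - (log(36)) = log(16/3).

log(16/3)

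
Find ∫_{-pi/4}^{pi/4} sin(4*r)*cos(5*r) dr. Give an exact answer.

Use the identity sin(4*r)cos(5*r) = [sin(9*r) + sin(-r)]/2.
An antiderivative is F(r) = cos(r)/2 - cos(9*r)/18.
Then F(pi/4) - F(-pi/4) = (2*sqrt(2)/9) - (2*sqrt(2)/9) = 0.

0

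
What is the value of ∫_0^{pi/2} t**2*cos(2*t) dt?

Integrate by parts twice (u = t^2, dv = cos(2*t) dt).
An antiderivative is F(t) = t**2*sin(2*t)/2 + t*cos(2*t)/2 - sin(2*t)/4.
Then F(pi/2) - F(0) = (-pi/4) - (0) = -pi/4.

-pi/4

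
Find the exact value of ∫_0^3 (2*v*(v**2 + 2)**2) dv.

441

Let u = v**2 + 2, so du = 2*v dv. When v = 0, u = 2; when v = 3, u = 11.
The integral becomes ∫ u**2 du from 2 to 11, with antiderivative u**3/3.
Back in v: F(v) = (v**2 + 2)**3/3.
Then F(3) - F(0) = (1331/3) - (8/3) = 441.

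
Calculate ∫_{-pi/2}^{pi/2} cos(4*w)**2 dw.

Use the identity cos^2(4*w) = (1 + cos(8*w))/2.
An antiderivative is F(w) = w/2 + sin(8*w)/16.
Then F(pi/2) - F(-pi/2) = (pi/4) - (-pi/4) = pi/2.

pi/2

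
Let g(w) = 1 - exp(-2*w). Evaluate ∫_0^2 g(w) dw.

An antiderivative is F(w) = w + exp(-2*w)/2.
Then F(2) - F(0) = (exp(-4)/2 + 2) - (1/2) = exp(-4)/2 + 3/2.

exp(-4)/2 + 3/2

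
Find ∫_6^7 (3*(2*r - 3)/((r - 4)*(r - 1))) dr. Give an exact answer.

-4*log(2) - log(5) + 6*log(3)

Factor the denominator: r**2 - 5*r + 4 = (r - 1)(r - 4).
Partial fractions: 3*(2*r - 3)/((r - 4)*(r - 1)) = 1/(r - 1) + 5/(r - 4).
An antiderivative is F(r) = 5*log(r - 4) + log(r - 1).
Then F(7) - F(6) = (log(2) + 6*log(3)) - (log(5) + 5*log(2)) = -4*log(2) - log(5) + 6*log(3).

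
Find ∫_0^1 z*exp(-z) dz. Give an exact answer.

1 - 2*exp(-1)

Integrate by parts once (u = z, dv = exp(-z) dz).
An antiderivative is F(z) = (-z - 1)*exp(-z).
Then F(1) - F(0) = (-2*exp(-1)) - (-1) = 1 - 2*exp(-1).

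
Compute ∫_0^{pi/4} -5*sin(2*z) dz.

An antiderivative is F(z) = 5*cos(2*z)/2.
Then F(pi/4) - F(0) = (0) - (5/2) = -5/2.

-5/2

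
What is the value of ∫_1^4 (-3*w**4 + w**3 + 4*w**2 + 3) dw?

-9141/20

By the power rule, an antiderivative is F(w) = -3*w**5/5 + w**4/4 + 4*w**3/3 + 3*w.
Then F(4) - F(1) = (-6796/15) - (239/60) = -9141/20.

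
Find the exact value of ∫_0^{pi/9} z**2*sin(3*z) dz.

Integrate by parts twice (u = z^2, dv = sin(3*z) dz).
An antiderivative is F(z) = -z**2*cos(3*z)/3 + 2*z*sin(3*z)/9 + 2*cos(3*z)/27.
Then F(pi/9) - F(0) = (-pi**2/486 + 1/27 + sqrt(3)*pi/81) - (2/27) = -1/27 - pi**2/486 + sqrt(3)*pi/81.

-1/27 - pi**2/486 + sqrt(3)*pi/81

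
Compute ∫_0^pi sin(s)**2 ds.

Use the identity sin^2(s) = (1 - cos(2*s))/2.
An antiderivative is F(s) = s/2 - sin(2*s)/4.
Then F(pi) - F(0) = (pi/2) - (0) = pi/2.

pi/2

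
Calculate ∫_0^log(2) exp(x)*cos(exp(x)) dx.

Let u = exp(x), so du = exp(x) dx. When x = 0, u = 1; when x = log(2), u = 2.
The integral becomes ∫ cos(u) du from 1 to 2, with antiderivative sin(u).
Back in x: F(x) = sin(exp(x)).
Then F(log(2)) - F(0) = (sin(2)) - (sin(1)) = -sin(1) + sin(2).

-sin(1) + sin(2)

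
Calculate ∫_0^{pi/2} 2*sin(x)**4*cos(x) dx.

Let u = sin(x), so du = cos(x) dx. When x = 0, u = 0; when x = pi/2, u = 1.
The integral becomes 2·∫ u**4 du from 0 to 1, with antiderivative 2*u**5/5.
Back in x: F(x) = 2*sin(x)**5/5.
Then F(pi/2) - F(0) = (2/5) - (0) = 2/5.

2/5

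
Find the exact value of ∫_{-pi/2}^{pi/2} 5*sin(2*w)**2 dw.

5*pi/2

Use the identity sin^2(2*w) = (1 - cos(4*w))/2.
An antiderivative is F(w) = 5*w/2 - 5*sin(4*w)/8.
Then F(pi/2) - F(-pi/2) = (5*pi/4) - (-5*pi/4) = 5*pi/2.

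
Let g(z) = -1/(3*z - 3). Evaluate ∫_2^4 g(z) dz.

An antiderivative is F(z) = -log(3*z - 3)/3.
Then F(4) - F(2) = (-2*log(3)/3) - (-log(3)/3) = -log(3)/3.

-log(3)/3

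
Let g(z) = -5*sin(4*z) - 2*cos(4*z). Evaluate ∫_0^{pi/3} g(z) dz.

-15/8 + sqrt(3)/4

An antiderivative is F(z) = -sin(4*z)/2 + 5*cos(4*z)/4.
Then F(pi/3) - F(0) = (-5/8 + sqrt(3)/4) - (5/4) = -15/8 + sqrt(3)/4.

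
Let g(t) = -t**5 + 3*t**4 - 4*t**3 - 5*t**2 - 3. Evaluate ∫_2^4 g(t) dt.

By the power rule, an antiderivative is F(t) = -t**6/6 + 3*t**5/5 - t**4 - 5*t**3/3 - 3*t.
Then F(4) - F(2) = (-6644/15) - (-134/5) = -6242/15.

-6242/15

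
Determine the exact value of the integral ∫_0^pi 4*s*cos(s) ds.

Integrate by parts once (u = s, dv = 4*cos(s) ds).
An antiderivative is F(s) = 4*s*sin(s) + 4*cos(s).
Then F(pi) - F(0) = (-4) - (4) = -8.

-8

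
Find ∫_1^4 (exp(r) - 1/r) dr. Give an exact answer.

-exp(1) - log(4) + exp(4)

An antiderivative is F(r) = exp(r) - log(r).
Then F(4) - F(1) = (-log(4) + exp(4)) - (exp(1)) = -exp(1) - log(4) + exp(4).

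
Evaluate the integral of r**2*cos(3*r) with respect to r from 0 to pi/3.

Integrate by parts twice (u = r^2, dv = cos(3*r) dr).
An antiderivative is F(r) = r**2*sin(3*r)/3 + 2*r*cos(3*r)/9 - 2*sin(3*r)/27.
Then F(pi/3) - F(0) = (-2*pi/27) - (0) = -2*pi/27.

-2*pi/27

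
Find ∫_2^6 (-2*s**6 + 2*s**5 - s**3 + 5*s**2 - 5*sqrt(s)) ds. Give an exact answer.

-1352144/21 - 20*sqrt(6) + 20*sqrt(2)/3

By the power rule, an antiderivative is F(s) = -2*s**7/7 + s**6/3 - s**4/4 - 10*s**(3/2)/3 + 5*s**3/3.
Then F(6) - F(2) = (-450756/7 - 20*sqrt(6)) - (-20*sqrt(2)/3 - 124/21) = -1352144/21 - 20*sqrt(6) + 20*sqrt(2)/3.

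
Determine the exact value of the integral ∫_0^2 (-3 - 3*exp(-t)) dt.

-9 + 3*exp(-2)

An antiderivative is F(t) = -3*t + 3*exp(-t).
Then F(2) - F(0) = (-6 + 3*exp(-2)) - (3) = -9 + 3*exp(-2).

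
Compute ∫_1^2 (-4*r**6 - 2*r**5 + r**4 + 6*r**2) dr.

By the power rule, an antiderivative is F(r) = -4*r**7/7 - r**6/3 + r**5/5 + 2*r**3.
Then F(2) - F(1) = (-7568/105) - (136/105) = -2568/35.

-2568/35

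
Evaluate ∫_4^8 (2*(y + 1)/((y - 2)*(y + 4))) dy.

log(9/2)

Factor the denominator: y**2 + 2*y - 8 = (y + 4)(y - 2).
Partial fractions: 2*(y + 1)/((y - 2)*(y + 4)) = 1/(y + 4) + 1/(y - 2).
An antiderivative is F(y) = log(y - 2) + log(y + 4).
Then F(8) - F(4) = (log(72)) - (log(16)) = log(9/2).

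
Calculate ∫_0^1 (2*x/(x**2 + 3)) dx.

log(4/3)

Let u = x**2 + 3, so du = 2*x dx. When x = 0, u = 3; when x = 1, u = 4.
The integral becomes ∫ 1/u du from 3 to 4, with antiderivative log(u).
Back in x: F(x) = log(x**2 + 3).
Then F(1) - F(0) = (log(4)) - (log(3)) = log(4/3).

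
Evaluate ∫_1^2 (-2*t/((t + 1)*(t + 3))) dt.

Factor the denominator: t**2 + 4*t + 3 = (t + 3)(t + 1).
Partial fractions: -2*t/((t + 1)*(t + 3)) = -3/(t + 3) + 1/(t + 1).
An antiderivative is F(t) = log(t + 1) - 3*log(t + 3).
Then F(2) - F(1) = (-3*log(5) + log(3)) - (-log(32)) = -3*log(5) + log(3) + 5*log(2).

-3*log(5) + log(3) + 5*log(2)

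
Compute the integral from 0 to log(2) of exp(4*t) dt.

15/4

Let u = exp(t), so du = exp(t) dt. When t = 0, u = 1; when t = log(2), u = 2.
The integral becomes ∫ u**3 du from 1 to 2, with antiderivative u**4/4.
Back in t: F(t) = exp(4*t)/4.
Then F(log(2)) - F(0) = (4) - (1/4) = 15/4.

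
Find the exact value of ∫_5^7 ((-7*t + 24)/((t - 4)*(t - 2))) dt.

-5*log(5) + 3*log(3)

Factor the denominator: t**2 - 6*t + 8 = (t - 2)(t - 4).
Partial fractions: (-7*t + 24)/((t - 4)*(t - 2)) = -5/(t - 2) - 2/(t - 4).
An antiderivative is F(t) = -2*log(t - 4) - 5*log(t - 2).
Then F(7) - F(5) = (-5*log(5) - 2*log(3)) - (-5*log(3)) = -5*log(5) + 3*log(3).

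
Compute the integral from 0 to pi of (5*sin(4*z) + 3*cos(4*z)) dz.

An antiderivative is F(z) = 3*sin(4*z)/4 - 5*cos(4*z)/4.
Then F(pi) - F(0) = (-5/4) - (-5/4) = 0.

0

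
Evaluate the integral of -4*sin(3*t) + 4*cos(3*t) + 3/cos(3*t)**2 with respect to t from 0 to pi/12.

An antiderivative is F(t) = 4*sin(3*t)/3 + 4*cos(3*t)/3 + tan(3*t).
Then F(pi/12) - F(0) = (1 + 4*sqrt(2)/3) - (4/3) = -1/3 + 4*sqrt(2)/3.

-1/3 + 4*sqrt(2)/3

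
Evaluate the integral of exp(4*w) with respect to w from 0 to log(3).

Let u = exp(w), so du = exp(w) dw. When w = 0, u = 1; when w = log(3), u = 3.
The integral becomes ∫ u**3 du from 1 to 3, with antiderivative u**4/4.
Back in w: F(w) = exp(4*w)/4.
Then F(log(3)) - F(0) = (81/4) - (1/4) = 20.

20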